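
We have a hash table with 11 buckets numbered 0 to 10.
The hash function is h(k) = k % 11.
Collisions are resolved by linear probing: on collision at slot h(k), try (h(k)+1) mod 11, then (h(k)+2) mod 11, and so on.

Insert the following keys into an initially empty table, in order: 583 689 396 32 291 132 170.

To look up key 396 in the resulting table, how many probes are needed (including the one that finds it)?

2

583 hashes to 0; slot 0 is free => place at 0.
689 hashes to 7; slot 7 is free => place at 7.
396 hashes to 0; 0 taken => place at 1.
32 hashes to 10; slot 10 is free => place at 10.
291 hashes to 5; slot 5 is free => place at 5.
132 hashes to 0; 0,1 taken => place at 2.
170 hashes to 5; 5 taken => place at 6.
Table: [583, 396, 132, ∅, ∅, 291, 170, 689, ∅, ∅, 32]
Lookup 396: h=0, probe 0,1 → found at 1.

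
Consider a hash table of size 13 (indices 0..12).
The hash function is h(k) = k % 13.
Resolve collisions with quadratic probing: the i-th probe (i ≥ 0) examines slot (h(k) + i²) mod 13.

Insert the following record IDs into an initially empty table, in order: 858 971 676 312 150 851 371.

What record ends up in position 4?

312

858: h=0 -> slot 0
971: h=9 -> slot 9
676: h=0, probe 0,1 -> slot 1
312: h=0, probe 0,1,4 -> slot 4
150: h=7 -> slot 7
851: h=6 -> slot 6
371: h=7, probe 7,8 -> slot 8
Table: [858, 676, _, _, 312, _, 851, 150, 371, 971, _, _, _]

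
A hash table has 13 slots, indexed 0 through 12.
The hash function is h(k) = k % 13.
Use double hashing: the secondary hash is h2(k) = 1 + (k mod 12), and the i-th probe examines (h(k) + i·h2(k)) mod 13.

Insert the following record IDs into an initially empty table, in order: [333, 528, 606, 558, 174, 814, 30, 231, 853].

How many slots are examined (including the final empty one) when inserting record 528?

2

333: h=8 -> slot 8
528: h=8, h2=1, probe 8,9 -> slot 9
606: h=8, h2=7, probe 8,2 -> slot 2
558: h=12 -> slot 12
174: h=5 -> slot 5
814: h=8, h2=11, probe 8,6 -> slot 6
30: h=4 -> slot 4
231: h=10 -> slot 10
853: h=8, h2=2, probe 8,10,12,1 -> slot 1
Table: [∅, 853, 606, ∅, 30, 174, 814, ∅, 333, 528, 231, ∅, 558]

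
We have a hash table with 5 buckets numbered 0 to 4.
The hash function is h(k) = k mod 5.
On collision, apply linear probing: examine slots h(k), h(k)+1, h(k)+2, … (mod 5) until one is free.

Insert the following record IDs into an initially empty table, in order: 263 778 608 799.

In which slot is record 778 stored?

4

263 hashes to 3; slot 3 is free → place at 3.
778 hashes to 3; 3 taken → place at 4.
608 hashes to 3; 3,4 taken → place at 0.
799 hashes to 4; 4,0 taken → place at 1.
Table: [608, 799, ., 263, 778]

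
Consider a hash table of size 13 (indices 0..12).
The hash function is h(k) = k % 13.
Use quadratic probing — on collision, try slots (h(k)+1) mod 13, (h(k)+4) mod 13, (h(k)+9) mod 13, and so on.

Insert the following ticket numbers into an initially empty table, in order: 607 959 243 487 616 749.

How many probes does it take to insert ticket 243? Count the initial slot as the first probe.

3

607: h=9 -> slot 9
959: h=10 -> slot 10
243: h=9, probe 9,10,0 -> slot 0
487: h=6 -> slot 6
616: h=5 -> slot 5
749: h=8 -> slot 8
Table: [243, ., ., ., ., 616, 487, ., 749, 607, 959, ., .]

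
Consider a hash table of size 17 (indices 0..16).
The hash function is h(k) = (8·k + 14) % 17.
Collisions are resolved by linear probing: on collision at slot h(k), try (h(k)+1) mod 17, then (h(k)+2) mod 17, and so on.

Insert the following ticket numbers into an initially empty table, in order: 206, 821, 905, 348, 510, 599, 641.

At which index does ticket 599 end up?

206: h=13 => slot 13
821: h=3 => slot 3
905: h=12 => slot 12
348: h=10 => slot 10
510: h=14 => slot 14
599: h=12, probe 12,13,14,15 => slot 15
641: h=8 => slot 8
Table: [—, —, —, 821, —, —, —, —, 641, —, 348, —, 905, 206, 510, 599, —]

15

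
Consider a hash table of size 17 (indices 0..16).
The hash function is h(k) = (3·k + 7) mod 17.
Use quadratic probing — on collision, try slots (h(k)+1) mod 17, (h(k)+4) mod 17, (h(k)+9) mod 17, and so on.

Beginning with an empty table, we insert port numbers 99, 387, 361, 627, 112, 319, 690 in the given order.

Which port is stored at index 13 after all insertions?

99: h=15 -> slot 15
387: h=12 -> slot 12
361: h=2 -> slot 2
627: h=1 -> slot 1
112: h=3 -> slot 3
319: h=12, probe 12,13 -> slot 13
690: h=3, probe 3,4 -> slot 4
Table: [-, 627, 361, 112, 690, -, -, -, -, -, -, -, 387, 319, -, 99, -]

319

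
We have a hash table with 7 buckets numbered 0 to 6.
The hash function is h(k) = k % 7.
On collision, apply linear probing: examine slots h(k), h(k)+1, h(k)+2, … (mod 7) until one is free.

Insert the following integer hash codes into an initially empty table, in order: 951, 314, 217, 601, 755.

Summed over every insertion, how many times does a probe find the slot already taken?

951: h=6 => slot 6
314: h=6, probe 6,0 => slot 0
217: h=0, probe 0,1 => slot 1
601: h=6, probe 6,0,1,2 => slot 2
755: h=6, probe 6,0,1,2,3 => slot 3
Table: [314, 217, 601, 755, -, -, 951]

9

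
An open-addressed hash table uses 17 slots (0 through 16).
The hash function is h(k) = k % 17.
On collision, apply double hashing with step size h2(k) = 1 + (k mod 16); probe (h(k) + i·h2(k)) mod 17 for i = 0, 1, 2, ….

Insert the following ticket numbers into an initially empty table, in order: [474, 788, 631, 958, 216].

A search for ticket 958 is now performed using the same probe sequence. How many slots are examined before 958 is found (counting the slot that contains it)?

Insert 474: h=15, slot 15 empty => index 15.
Insert 788: h=6, slot 6 empty => index 6.
Insert 631: h=2, slot 2 empty => index 2.
Insert 958: h=6, h2=15, slot 6 occupied => index 4.
Insert 216: h=12, slot 12 empty => index 12.
Table: [∅, ∅, 631, ∅, 958, ∅, 788, ∅, ∅, ∅, ∅, ∅, 216, ∅, ∅, 474, ∅]
Lookup 958: h=6, h2=15, probe 6,4 → found at 4.

2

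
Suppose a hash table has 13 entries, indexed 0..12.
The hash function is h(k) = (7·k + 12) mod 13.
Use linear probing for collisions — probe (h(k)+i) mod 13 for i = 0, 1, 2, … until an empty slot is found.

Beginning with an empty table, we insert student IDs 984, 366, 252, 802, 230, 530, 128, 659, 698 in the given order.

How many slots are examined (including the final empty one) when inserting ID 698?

7

984 hashes to 10; slot 10 is free → place at 10.
366 hashes to 0; slot 0 is free → place at 0.
252 hashes to 8; slot 8 is free → place at 8.
802 hashes to 10; 10 taken → place at 11.
230 hashes to 10; 10,11 taken → place at 12.
530 hashes to 4; slot 4 is free → place at 4.
128 hashes to 11; 11,12,0 taken → place at 1.
659 hashes to 10; 10,11,12,0,1 taken → place at 2.
698 hashes to 10; 10,11,12,0,1,2 taken → place at 3.
Table: [366, 128, 659, 698, 530, _, _, _, 252, _, 984, 802, 230]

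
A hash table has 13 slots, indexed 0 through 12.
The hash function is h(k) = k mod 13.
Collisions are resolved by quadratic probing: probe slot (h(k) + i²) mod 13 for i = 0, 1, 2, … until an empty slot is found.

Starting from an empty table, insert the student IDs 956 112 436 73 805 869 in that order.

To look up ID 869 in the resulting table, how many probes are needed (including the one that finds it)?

3

956: h=7 => slot 7
112: h=8 => slot 8
436: h=7, probe 7,8,11 => slot 11
73: h=8, probe 8,9 => slot 9
805: h=12 => slot 12
869: h=11, probe 11,12,2 => slot 2
Table: [., ., 869, ., ., ., ., 956, 112, 73, ., 436, 805]
Lookup 869: h=11, probe 11,12,2 → found at 2.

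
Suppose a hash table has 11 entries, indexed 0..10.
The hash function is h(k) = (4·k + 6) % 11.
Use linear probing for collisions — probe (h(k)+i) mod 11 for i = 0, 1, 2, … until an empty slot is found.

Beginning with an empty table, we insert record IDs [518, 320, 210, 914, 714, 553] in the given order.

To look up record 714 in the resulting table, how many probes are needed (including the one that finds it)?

518: h=10 -> slot 10
320: h=10, probe 10,0 -> slot 0
210: h=10, probe 10,0,1 -> slot 1
914: h=10, probe 10,0,1,2 -> slot 2
714: h=2, probe 2,3 -> slot 3
553: h=7 -> slot 7
Table: [320, 210, 914, 714, ∅, ∅, ∅, 553, ∅, ∅, 518]
Lookup 714: h=2, probe 2,3 → found at 3.

2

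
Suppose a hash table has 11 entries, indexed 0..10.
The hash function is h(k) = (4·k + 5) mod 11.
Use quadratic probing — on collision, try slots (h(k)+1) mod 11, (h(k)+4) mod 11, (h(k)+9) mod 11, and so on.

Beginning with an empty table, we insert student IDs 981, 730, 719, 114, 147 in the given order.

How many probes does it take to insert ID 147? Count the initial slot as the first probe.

Insert 981: h=2, slot 2 empty => index 2.
Insert 730: h=10, slot 10 empty => index 10.
Insert 719: h=10, slot 10 occupied => index 0.
Insert 114: h=10, slots 10,0 occupied => index 3.
Insert 147: h=10, slots 10,0,3 occupied => index 8.
Table: [719, -, 981, 114, -, -, -, -, 147, -, 730]

4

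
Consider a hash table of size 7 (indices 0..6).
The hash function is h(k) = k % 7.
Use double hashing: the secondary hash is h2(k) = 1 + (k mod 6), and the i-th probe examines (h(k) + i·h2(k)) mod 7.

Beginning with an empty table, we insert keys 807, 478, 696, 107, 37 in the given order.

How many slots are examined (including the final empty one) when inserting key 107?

807: h=2 -> slot 2
478: h=2, h2=5, probe 2,0 -> slot 0
696: h=3 -> slot 3
107: h=2, h2=6, probe 2,1 -> slot 1
37: h=2, h2=2, probe 2,4 -> slot 4
Table: [478, 107, 807, 696, 37, ., .]

2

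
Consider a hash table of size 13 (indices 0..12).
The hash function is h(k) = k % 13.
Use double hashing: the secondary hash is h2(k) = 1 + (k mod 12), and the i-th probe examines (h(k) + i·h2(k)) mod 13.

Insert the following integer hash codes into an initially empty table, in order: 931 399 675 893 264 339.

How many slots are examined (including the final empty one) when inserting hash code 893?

2

931: h=8 => slot 8
399: h=9 => slot 9
675: h=12 => slot 12
893: h=9, h2=6, probe 9,2 => slot 2
264: h=4 => slot 4
339: h=1 => slot 1
Table: [∅, 339, 893, ∅, 264, ∅, ∅, ∅, 931, 399, ∅, ∅, 675]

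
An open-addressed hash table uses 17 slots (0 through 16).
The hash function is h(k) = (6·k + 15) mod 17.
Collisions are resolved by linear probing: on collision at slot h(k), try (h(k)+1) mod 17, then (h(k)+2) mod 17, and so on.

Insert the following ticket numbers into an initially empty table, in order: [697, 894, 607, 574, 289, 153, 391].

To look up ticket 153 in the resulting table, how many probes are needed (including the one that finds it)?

3

697 hashes to 15; slot 15 is free → place at 15.
894 hashes to 7; slot 7 is free → place at 7.
607 hashes to 2; slot 2 is free → place at 2.
574 hashes to 8; slot 8 is free → place at 8.
289 hashes to 15; 15 taken → place at 16.
153 hashes to 15; 15,16 taken → place at 0.
391 hashes to 15; 15,16,0 taken → place at 1.
Table: [153, 391, 607, _, _, _, _, 894, 574, _, _, _, _, _, _, 697, 289]
Lookup 153: h=15, probe 15,16,0 → found at 0.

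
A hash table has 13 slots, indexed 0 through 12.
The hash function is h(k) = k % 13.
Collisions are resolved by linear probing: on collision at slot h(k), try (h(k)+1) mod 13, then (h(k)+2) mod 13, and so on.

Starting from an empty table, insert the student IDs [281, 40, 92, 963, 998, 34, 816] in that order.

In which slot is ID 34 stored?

281 hashes to 8; slot 8 is free => place at 8.
40 hashes to 1; slot 1 is free => place at 1.
92 hashes to 1; 1 taken => place at 2.
963 hashes to 1; 1,2 taken => place at 3.
998 hashes to 10; slot 10 is free => place at 10.
34 hashes to 8; 8 taken => place at 9.
816 hashes to 10; 10 taken => place at 11.
Table: [_, 40, 92, 963, _, _, _, _, 281, 34, 998, 816, _]

9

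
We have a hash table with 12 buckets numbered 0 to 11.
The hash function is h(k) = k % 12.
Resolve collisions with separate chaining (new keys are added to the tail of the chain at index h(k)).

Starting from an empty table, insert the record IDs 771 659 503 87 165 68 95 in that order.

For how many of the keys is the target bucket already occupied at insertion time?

3

771 -> bucket 3
659 -> bucket 11
503 -> bucket 11 (collision)
87 -> bucket 3 (collision)
165 -> bucket 9
68 -> bucket 8
95 -> bucket 11 (collision)
Final buckets:
0: —
1: —
2: —
3: 771 -> 87
4: —
5: —
6: —
7: —
8: 68
9: 165
10: —
11: 659 -> 503 -> 95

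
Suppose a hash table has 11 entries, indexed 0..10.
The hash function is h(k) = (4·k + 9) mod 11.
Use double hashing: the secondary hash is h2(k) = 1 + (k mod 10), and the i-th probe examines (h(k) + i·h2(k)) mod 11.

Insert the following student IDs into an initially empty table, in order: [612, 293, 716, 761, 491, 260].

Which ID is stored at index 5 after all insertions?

Insert 612: h=4, slot 4 empty → index 4.
Insert 293: h=4, h2=4, slot 4 occupied → index 8.
Insert 716: h=2, slot 2 empty → index 2.
Insert 761: h=6, slot 6 empty → index 6.
Insert 491: h=4, h2=2, slots 4,6,8 occupied → index 10.
Insert 260: h=4, h2=1, slot 4 occupied → index 5.
Table: [—, —, 716, —, 612, 260, 761, —, 293, —, 491]

260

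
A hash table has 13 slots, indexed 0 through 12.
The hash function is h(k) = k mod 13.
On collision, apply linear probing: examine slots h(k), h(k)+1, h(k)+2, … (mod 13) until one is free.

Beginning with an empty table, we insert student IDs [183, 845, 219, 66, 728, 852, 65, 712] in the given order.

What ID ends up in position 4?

65

183: h=1 => slot 1
845: h=0 => slot 0
219: h=11 => slot 11
66: h=1, probe 1,2 => slot 2
728: h=0, probe 0,1,2,3 => slot 3
852: h=7 => slot 7
65: h=0, probe 0,1,2,3,4 => slot 4
712: h=10 => slot 10
Table: [845, 183, 66, 728, 65, ∅, ∅, 852, ∅, ∅, 712, 219, ∅]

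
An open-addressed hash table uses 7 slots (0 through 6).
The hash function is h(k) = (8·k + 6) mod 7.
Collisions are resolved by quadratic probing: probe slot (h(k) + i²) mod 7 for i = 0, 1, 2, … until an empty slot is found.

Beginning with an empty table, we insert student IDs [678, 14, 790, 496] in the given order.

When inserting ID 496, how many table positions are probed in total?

4

678: h=5 -> slot 5
14: h=6 -> slot 6
790: h=5, probe 5,6,2 -> slot 2
496: h=5, probe 5,6,2,0 -> slot 0
Table: [496, ∅, 790, ∅, ∅, 678, 14]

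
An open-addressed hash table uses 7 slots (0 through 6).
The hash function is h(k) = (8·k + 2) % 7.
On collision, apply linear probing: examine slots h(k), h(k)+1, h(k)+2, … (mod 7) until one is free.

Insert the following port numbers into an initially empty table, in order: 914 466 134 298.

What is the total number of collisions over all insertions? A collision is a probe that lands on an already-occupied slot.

3

914: h=6 -> slot 6
466: h=6, probe 6,0 -> slot 0
134: h=3 -> slot 3
298: h=6, probe 6,0,1 -> slot 1
Table: [466, 298, _, 134, _, _, 914]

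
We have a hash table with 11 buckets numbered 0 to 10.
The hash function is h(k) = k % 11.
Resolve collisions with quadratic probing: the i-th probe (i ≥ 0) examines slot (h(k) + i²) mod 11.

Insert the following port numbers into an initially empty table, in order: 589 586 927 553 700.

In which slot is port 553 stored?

589 hashes to 6; slot 6 is free → place at 6.
586 hashes to 3; slot 3 is free → place at 3.
927 hashes to 3; 3 taken → place at 4.
553 hashes to 3; 3,4 taken → place at 7.
700 hashes to 7; 7 taken → place at 8.
Table: [∅, ∅, ∅, 586, 927, ∅, 589, 553, 700, ∅, ∅]

7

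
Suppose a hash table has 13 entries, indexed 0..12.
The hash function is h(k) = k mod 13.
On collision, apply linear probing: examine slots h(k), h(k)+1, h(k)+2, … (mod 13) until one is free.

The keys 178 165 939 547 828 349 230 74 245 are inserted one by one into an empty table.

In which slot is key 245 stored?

4

178 hashes to 9; slot 9 is free -> place at 9.
165 hashes to 9; 9 taken -> place at 10.
939 hashes to 3; slot 3 is free -> place at 3.
547 hashes to 1; slot 1 is free -> place at 1.
828 hashes to 9; 9,10 taken -> place at 11.
349 hashes to 11; 11 taken -> place at 12.
230 hashes to 9; 9,10,11,12 taken -> place at 0.
74 hashes to 9; 9,10,11,12,0,1 taken -> place at 2.
245 hashes to 11; 11,12,0,1,2,3 taken -> place at 4.
Table: [230, 547, 74, 939, 245, ., ., ., ., 178, 165, 828, 349]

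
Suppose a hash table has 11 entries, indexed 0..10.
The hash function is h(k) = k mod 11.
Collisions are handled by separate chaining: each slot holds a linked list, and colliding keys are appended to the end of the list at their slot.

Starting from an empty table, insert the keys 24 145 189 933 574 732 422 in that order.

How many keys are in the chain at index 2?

24 -> bucket 2
145 -> bucket 2 (collision)
189 -> bucket 2 (collision)
933 -> bucket 9
574 -> bucket 2 (collision)
732 -> bucket 6
422 -> bucket 4
Final buckets:
0: .
1: .
2: 24 -> 145 -> 189 -> 574
3: .
4: 422
5: .
6: 732
7: .
8: .
9: 933
10: .

4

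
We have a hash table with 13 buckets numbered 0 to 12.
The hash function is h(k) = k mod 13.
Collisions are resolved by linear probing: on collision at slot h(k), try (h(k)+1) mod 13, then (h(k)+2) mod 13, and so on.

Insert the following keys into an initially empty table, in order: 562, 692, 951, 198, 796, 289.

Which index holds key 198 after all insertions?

562: h=3 → slot 3
692: h=3, probe 3,4 → slot 4
951: h=2 → slot 2
198: h=3, probe 3,4,5 → slot 5
796: h=3, probe 3,4,5,6 → slot 6
289: h=3, probe 3,4,5,6,7 → slot 7
Table: [—, —, 951, 562, 692, 198, 796, 289, —, —, —, —, —]

5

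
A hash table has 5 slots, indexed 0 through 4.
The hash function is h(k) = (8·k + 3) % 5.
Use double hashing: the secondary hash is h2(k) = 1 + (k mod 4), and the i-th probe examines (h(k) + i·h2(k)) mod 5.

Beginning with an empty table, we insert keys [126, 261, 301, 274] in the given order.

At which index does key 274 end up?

126: h=1 -> slot 1
261: h=1, h2=2, probe 1,3 -> slot 3
301: h=1, h2=2, probe 1,3,0 -> slot 0
274: h=0, h2=3, probe 0,3,1,4 -> slot 4
Table: [301, 126, ., 261, 274]

4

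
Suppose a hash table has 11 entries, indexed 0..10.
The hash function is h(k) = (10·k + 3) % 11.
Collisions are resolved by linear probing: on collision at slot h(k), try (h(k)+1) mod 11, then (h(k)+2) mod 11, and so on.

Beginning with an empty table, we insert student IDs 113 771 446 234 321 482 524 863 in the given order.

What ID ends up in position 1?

113: h=0 → slot 0
771: h=2 → slot 2
446: h=8 → slot 8
234: h=0, probe 0,1 → slot 1
321: h=1, probe 1,2,3 → slot 3
482: h=5 → slot 5
524: h=7 → slot 7
863: h=9 → slot 9
Table: [113, 234, 771, 321, —, 482, —, 524, 446, 863, —]

234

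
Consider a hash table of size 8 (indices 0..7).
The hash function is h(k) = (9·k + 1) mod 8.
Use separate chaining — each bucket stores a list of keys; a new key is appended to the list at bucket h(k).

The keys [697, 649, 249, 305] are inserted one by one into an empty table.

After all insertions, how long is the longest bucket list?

4

Insert 697: h=2, bucket 2 empty -> new chain.
Insert 649: h=2, bucket 2 nonempty -> append to chain.
Insert 249: h=2, bucket 2 nonempty -> append to chain.
Insert 305: h=2, bucket 2 nonempty -> append to chain.
Final buckets:
0: ∅
1: ∅
2: 697 -> 649 -> 249 -> 305
3: ∅
4: ∅
5: ∅
6: ∅
7: ∅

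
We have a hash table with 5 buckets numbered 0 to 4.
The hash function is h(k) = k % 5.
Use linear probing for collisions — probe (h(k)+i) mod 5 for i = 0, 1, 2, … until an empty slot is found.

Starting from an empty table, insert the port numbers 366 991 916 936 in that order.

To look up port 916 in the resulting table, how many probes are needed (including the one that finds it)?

3

Insert 366: h=1, slot 1 empty => index 1.
Insert 991: h=1, slot 1 occupied => index 2.
Insert 916: h=1, slots 1,2 occupied => index 3.
Insert 936: h=1, slots 1,2,3 occupied => index 4.
Table: [., 366, 991, 916, 936]
Lookup 916: h=1, probe 1,2,3 → found at 3.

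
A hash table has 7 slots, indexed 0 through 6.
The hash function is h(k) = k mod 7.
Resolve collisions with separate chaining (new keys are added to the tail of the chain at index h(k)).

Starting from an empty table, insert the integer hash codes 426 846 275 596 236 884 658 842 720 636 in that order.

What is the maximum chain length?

Insert 426: h=6, bucket 6 empty -> new chain.
Insert 846: h=6, bucket 6 nonempty -> append to chain.
Insert 275: h=2, bucket 2 empty -> new chain.
Insert 596: h=1, bucket 1 empty -> new chain.
Insert 236: h=5, bucket 5 empty -> new chain.
Insert 884: h=2, bucket 2 nonempty -> append to chain.
Insert 658: h=0, bucket 0 empty -> new chain.
Insert 842: h=2, bucket 2 nonempty -> append to chain.
Insert 720: h=6, bucket 6 nonempty -> append to chain.
Insert 636: h=6, bucket 6 nonempty -> append to chain.
Final buckets:
0: 658
1: 596
2: 275 -> 884 -> 842
3: —
4: —
5: 236
6: 426 -> 846 -> 720 -> 636

4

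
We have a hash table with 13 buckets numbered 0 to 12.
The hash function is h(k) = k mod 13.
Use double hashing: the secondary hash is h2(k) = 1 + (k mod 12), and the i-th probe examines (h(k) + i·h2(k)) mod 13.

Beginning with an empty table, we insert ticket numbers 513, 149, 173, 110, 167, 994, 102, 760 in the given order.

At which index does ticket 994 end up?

2

513: h=6 => slot 6
149: h=6, h2=6, probe 6,12 => slot 12
173: h=4 => slot 4
110: h=6, h2=3, probe 6,9 => slot 9
167: h=11 => slot 11
994: h=6, h2=11, probe 6,4,2 => slot 2
102: h=11, h2=7, probe 11,5 => slot 5
760: h=6, h2=5, probe 6,11,3 => slot 3
Table: [_, _, 994, 760, 173, 102, 513, _, _, 110, _, 167, 149]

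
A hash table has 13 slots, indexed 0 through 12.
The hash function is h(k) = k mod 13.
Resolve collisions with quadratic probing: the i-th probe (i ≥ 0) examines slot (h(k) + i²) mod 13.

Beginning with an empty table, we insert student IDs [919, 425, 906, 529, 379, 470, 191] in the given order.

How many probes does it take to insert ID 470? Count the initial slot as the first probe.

2

919: h=9 -> slot 9
425: h=9, probe 9,10 -> slot 10
906: h=9, probe 9,10,0 -> slot 0
529: h=9, probe 9,10,0,5 -> slot 5
379: h=2 -> slot 2
470: h=2, probe 2,3 -> slot 3
191: h=9, probe 9,10,0,5,12 -> slot 12
Table: [906, ∅, 379, 470, ∅, 529, ∅, ∅, ∅, 919, 425, ∅, 191]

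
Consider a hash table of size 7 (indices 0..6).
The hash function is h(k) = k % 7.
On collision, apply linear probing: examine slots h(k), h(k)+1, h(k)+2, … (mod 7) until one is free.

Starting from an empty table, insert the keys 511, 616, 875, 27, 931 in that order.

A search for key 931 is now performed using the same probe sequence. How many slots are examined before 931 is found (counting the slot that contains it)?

4

511 hashes to 0; slot 0 is free -> place at 0.
616 hashes to 0; 0 taken -> place at 1.
875 hashes to 0; 0,1 taken -> place at 2.
27 hashes to 6; slot 6 is free -> place at 6.
931 hashes to 0; 0,1,2 taken -> place at 3.
Table: [511, 616, 875, 931, -, -, 27]
Lookup 931: h=0, probe 0,1,2,3 → found at 3.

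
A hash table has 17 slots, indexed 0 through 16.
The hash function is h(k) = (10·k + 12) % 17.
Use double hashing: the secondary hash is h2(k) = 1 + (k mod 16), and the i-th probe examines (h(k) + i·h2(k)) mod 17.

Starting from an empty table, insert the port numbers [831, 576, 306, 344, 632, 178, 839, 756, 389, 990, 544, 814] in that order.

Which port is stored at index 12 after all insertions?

Insert 831: h=9, slot 9 empty -> index 9.
Insert 576: h=9, h2=1, slot 9 occupied -> index 10.
Insert 306: h=12, slot 12 empty -> index 12.
Insert 344: h=1, slot 1 empty -> index 1.
Insert 632: h=8, slot 8 empty -> index 8.
Insert 178: h=7, slot 7 empty -> index 7.
Insert 839: h=4, slot 4 empty -> index 4.
Insert 756: h=7, h2=5, slots 7,12 occupied -> index 0.
Insert 389: h=9, h2=6, slot 9 occupied -> index 15.
Insert 990: h=1, h2=15, slot 1 occupied -> index 16.
Insert 544: h=12, h2=1, slot 12 occupied -> index 13.
Insert 814: h=9, h2=15, slots 9,7 occupied -> index 5.
Table: [756, 344, —, —, 839, 814, —, 178, 632, 831, 576, —, 306, 544, —, 389, 990]

306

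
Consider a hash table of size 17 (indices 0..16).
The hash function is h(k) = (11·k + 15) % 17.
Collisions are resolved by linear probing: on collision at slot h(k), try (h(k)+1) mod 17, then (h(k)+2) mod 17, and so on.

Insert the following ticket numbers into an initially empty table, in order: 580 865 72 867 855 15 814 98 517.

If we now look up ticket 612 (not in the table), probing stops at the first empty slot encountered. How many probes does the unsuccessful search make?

2

Insert 580: h=3, slot 3 empty -> index 3.
Insert 865: h=10, slot 10 empty -> index 10.
Insert 72: h=8, slot 8 empty -> index 8.
Insert 867: h=15, slot 15 empty -> index 15.
Insert 855: h=2, slot 2 empty -> index 2.
Insert 15: h=10, slot 10 occupied -> index 11.
Insert 814: h=10, slots 10,11 occupied -> index 12.
Insert 98: h=5, slot 5 empty -> index 5.
Insert 517: h=7, slot 7 empty -> index 7.
Table: [_, _, 855, 580, _, 98, _, 517, 72, _, 865, 15, 814, _, _, 867, _]
Lookup 612: h=15, probe 15,16 → slot 16 empty, not found.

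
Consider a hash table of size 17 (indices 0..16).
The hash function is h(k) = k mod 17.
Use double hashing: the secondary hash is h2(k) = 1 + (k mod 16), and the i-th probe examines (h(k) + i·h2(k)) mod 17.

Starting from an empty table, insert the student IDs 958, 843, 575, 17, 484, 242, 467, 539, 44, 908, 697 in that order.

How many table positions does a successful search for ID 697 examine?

958: h=6 → slot 6
843: h=10 → slot 10
575: h=14 → slot 14
17: h=0 → slot 0
484: h=8 → slot 8
242: h=4 → slot 4
467: h=8, h2=4, probe 8,12 → slot 12
539: h=12, h2=12, probe 12,7 → slot 7
44: h=10, h2=13, probe 10,6,2 → slot 2
908: h=7, h2=13, probe 7,3 → slot 3
697: h=0, h2=10, probe 0,10,3,13 → slot 13
Table: [17, _, 44, 908, 242, _, 958, 539, 484, _, 843, _, 467, 697, 575, _, _]
Lookup 697: h=0, h2=10, probe 0,10,3,13 → found at 13.

4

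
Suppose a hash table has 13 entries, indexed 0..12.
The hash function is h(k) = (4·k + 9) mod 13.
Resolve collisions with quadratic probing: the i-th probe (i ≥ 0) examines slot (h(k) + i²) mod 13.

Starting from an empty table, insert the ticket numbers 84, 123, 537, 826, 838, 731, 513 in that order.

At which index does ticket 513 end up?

84 hashes to 7; slot 7 is free → place at 7.
123 hashes to 7; 7 taken → place at 8.
537 hashes to 12; slot 12 is free → place at 12.
826 hashes to 11; slot 11 is free → place at 11.
838 hashes to 7; 7,8,11 taken → place at 3.
731 hashes to 8; 8 taken → place at 9.
513 hashes to 7; 7,8,11,3 taken → place at 10.
Table: [., ., ., 838, ., ., ., 84, 123, 731, 513, 826, 537]

10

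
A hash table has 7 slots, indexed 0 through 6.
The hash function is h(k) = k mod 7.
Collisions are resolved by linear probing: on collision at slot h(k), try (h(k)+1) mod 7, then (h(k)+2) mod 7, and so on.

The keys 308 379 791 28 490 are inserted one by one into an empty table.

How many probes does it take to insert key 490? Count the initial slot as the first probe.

308 hashes to 0; slot 0 is free -> place at 0.
379 hashes to 1; slot 1 is free -> place at 1.
791 hashes to 0; 0,1 taken -> place at 2.
28 hashes to 0; 0,1,2 taken -> place at 3.
490 hashes to 0; 0,1,2,3 taken -> place at 4.
Table: [308, 379, 791, 28, 490, —, —]

5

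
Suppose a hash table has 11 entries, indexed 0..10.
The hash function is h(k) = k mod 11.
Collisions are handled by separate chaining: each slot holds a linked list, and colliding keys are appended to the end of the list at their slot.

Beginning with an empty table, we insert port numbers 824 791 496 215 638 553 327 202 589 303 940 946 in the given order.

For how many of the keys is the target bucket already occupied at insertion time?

824 → bucket 10
791 → bucket 10 (collision)
496 → bucket 1
215 → bucket 6
638 → bucket 0
553 → bucket 3
327 → bucket 8
202 → bucket 4
589 → bucket 6 (collision)
303 → bucket 6 (collision)
940 → bucket 5
946 → bucket 0 (collision)
Final buckets:
0: 638 -> 946
1: 496
2: ∅
3: 553
4: 202
5: 940
6: 215 -> 589 -> 303
7: ∅
8: 327
9: ∅
10: 824 -> 791

4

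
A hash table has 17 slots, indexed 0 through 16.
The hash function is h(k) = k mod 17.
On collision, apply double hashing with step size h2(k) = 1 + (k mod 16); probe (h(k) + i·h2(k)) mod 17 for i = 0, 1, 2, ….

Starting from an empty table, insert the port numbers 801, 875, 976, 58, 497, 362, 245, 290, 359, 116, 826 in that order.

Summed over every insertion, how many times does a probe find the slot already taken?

10

801: h=2 → slot 2
875: h=8 → slot 8
976: h=7 → slot 7
58: h=7, h2=11, probe 7,1 → slot 1
497: h=4 → slot 4
362: h=5 → slot 5
245: h=7, h2=6, probe 7,13 → slot 13
290: h=1, h2=3, probe 1,4,7,10 → slot 10
359: h=2, h2=8, probe 2,10,1,9 → slot 9
116: h=14 → slot 14
826: h=10, h2=11, probe 10,4,15 → slot 15
Table: [-, 58, 801, -, 497, 362, -, 976, 875, 359, 290, -, -, 245, 116, 826, -]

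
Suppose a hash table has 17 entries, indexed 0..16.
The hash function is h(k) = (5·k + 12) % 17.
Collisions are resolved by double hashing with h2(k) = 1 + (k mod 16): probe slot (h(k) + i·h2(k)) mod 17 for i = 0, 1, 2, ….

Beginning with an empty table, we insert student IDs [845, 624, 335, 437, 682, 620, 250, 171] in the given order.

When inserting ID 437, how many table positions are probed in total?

845: h=4 -> slot 4
624: h=4, h2=1, probe 4,5 -> slot 5
335: h=4, h2=16, probe 4,3 -> slot 3
437: h=4, h2=6, probe 4,10 -> slot 10
682: h=5, h2=11, probe 5,16 -> slot 16
620: h=1 -> slot 1
250: h=4, h2=11, probe 4,15 -> slot 15
171: h=0 -> slot 0
Table: [171, 620, —, 335, 845, 624, —, —, —, —, 437, —, —, —, —, 250, 682]

2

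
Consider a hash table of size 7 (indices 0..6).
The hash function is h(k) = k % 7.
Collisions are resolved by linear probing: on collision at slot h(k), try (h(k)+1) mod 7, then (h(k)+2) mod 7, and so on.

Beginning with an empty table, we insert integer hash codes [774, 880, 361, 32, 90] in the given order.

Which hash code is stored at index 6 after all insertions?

361

774: h=4 -> slot 4
880: h=5 -> slot 5
361: h=4, probe 4,5,6 -> slot 6
32: h=4, probe 4,5,6,0 -> slot 0
90: h=6, probe 6,0,1 -> slot 1
Table: [32, 90, _, _, 774, 880, 361]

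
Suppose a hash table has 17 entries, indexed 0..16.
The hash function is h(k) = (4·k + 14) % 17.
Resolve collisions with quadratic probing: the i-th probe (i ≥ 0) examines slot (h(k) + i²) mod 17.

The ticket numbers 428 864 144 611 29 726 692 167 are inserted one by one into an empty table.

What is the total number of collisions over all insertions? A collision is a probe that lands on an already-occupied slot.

7

428 hashes to 9; slot 9 is free -> place at 9.
864 hashes to 2; slot 2 is free -> place at 2.
144 hashes to 12; slot 12 is free -> place at 12.
611 hashes to 10; slot 10 is free -> place at 10.
29 hashes to 11; slot 11 is free -> place at 11.
726 hashes to 11; 11,12 taken -> place at 15.
692 hashes to 11; 11,12,15 taken -> place at 3.
167 hashes to 2; 2,3 taken -> place at 6.
Table: [-, -, 864, 692, -, -, 167, -, -, 428, 611, 29, 144, -, -, 726, -]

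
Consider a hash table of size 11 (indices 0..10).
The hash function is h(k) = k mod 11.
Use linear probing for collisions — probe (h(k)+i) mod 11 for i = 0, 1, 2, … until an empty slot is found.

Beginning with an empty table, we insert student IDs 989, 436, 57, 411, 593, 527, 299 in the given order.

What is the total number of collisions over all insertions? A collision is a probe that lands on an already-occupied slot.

4

Insert 989: h=10, slot 10 empty => index 10.
Insert 436: h=7, slot 7 empty => index 7.
Insert 57: h=2, slot 2 empty => index 2.
Insert 411: h=4, slot 4 empty => index 4.
Insert 593: h=10, slot 10 occupied => index 0.
Insert 527: h=10, slots 10,0 occupied => index 1.
Insert 299: h=2, slot 2 occupied => index 3.
Table: [593, 527, 57, 299, 411, ., ., 436, ., ., 989]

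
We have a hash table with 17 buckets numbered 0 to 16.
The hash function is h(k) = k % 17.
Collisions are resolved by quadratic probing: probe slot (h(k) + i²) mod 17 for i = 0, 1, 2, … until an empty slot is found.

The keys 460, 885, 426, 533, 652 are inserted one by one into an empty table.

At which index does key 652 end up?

Insert 460: h=1, slot 1 empty => index 1.
Insert 885: h=1, slot 1 occupied => index 2.
Insert 426: h=1, slots 1,2 occupied => index 5.
Insert 533: h=6, slot 6 empty => index 6.
Insert 652: h=6, slot 6 occupied => index 7.
Table: [_, 460, 885, _, _, 426, 533, 652, _, _, _, _, _, _, _, _, _]

7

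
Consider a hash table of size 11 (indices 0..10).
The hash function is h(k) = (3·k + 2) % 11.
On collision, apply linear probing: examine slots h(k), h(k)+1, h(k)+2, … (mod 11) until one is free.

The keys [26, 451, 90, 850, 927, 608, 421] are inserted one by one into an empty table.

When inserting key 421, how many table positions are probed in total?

6

Insert 26: h=3, slot 3 empty => index 3.
Insert 451: h=2, slot 2 empty => index 2.
Insert 90: h=8, slot 8 empty => index 8.
Insert 850: h=0, slot 0 empty => index 0.
Insert 927: h=0, slot 0 occupied => index 1.
Insert 608: h=0, slots 0,1,2,3 occupied => index 4.
Insert 421: h=0, slots 0,1,2,3,4 occupied => index 5.
Table: [850, 927, 451, 26, 608, 421, ., ., 90, ., .]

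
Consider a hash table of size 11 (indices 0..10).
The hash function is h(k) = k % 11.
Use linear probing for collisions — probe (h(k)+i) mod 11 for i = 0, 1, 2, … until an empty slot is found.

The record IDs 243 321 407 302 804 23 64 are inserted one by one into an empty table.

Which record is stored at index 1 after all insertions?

243: h=1 → slot 1
321: h=2 → slot 2
407: h=0 → slot 0
302: h=5 → slot 5
804: h=1, probe 1,2,3 → slot 3
23: h=1, probe 1,2,3,4 → slot 4
64: h=9 → slot 9
Table: [407, 243, 321, 804, 23, 302, -, -, -, 64, -]

243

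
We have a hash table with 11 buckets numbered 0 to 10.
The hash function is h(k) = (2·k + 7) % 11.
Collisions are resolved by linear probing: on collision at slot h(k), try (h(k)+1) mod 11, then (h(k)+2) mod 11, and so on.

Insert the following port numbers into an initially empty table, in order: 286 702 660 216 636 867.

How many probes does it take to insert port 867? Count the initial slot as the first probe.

3

Insert 286: h=7, slot 7 empty -> index 7.
Insert 702: h=3, slot 3 empty -> index 3.
Insert 660: h=7, slot 7 occupied -> index 8.
Insert 216: h=10, slot 10 empty -> index 10.
Insert 636: h=3, slot 3 occupied -> index 4.
Insert 867: h=3, slots 3,4 occupied -> index 5.
Table: [—, —, —, 702, 636, 867, —, 286, 660, —, 216]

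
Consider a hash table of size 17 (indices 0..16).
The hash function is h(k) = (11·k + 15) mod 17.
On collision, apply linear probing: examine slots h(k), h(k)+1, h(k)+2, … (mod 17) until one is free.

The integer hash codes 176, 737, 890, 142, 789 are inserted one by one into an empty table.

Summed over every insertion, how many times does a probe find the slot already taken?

176 hashes to 13; slot 13 is free -> place at 13.
737 hashes to 13; 13 taken -> place at 14.
890 hashes to 13; 13,14 taken -> place at 15.
142 hashes to 13; 13,14,15 taken -> place at 16.
789 hashes to 7; slot 7 is free -> place at 7.
Table: [-, -, -, -, -, -, -, 789, -, -, -, -, -, 176, 737, 890, 142]

6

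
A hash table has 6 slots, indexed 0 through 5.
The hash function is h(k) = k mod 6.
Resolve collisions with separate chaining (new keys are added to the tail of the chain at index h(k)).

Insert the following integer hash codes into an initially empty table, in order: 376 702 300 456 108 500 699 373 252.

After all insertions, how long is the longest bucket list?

Insert 376: h=4, bucket 4 empty → new chain.
Insert 702: h=0, bucket 0 empty → new chain.
Insert 300: h=0, bucket 0 nonempty → append to chain.
Insert 456: h=0, bucket 0 nonempty → append to chain.
Insert 108: h=0, bucket 0 nonempty → append to chain.
Insert 500: h=2, bucket 2 empty → new chain.
Insert 699: h=3, bucket 3 empty → new chain.
Insert 373: h=1, bucket 1 empty → new chain.
Insert 252: h=0, bucket 0 nonempty → append to chain.
Final buckets:
0: 702 -> 300 -> 456 -> 108 -> 252
1: 373
2: 500
3: 699
4: 376
5: —

5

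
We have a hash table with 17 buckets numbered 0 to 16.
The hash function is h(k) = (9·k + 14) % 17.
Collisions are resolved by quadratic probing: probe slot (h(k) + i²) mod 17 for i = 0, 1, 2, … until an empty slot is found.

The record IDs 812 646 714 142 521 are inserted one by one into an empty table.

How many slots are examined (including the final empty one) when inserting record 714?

812 hashes to 12; slot 12 is free -> place at 12.
646 hashes to 14; slot 14 is free -> place at 14.
714 hashes to 14; 14 taken -> place at 15.
142 hashes to 0; slot 0 is free -> place at 0.
521 hashes to 11; slot 11 is free -> place at 11.
Table: [142, _, _, _, _, _, _, _, _, _, _, 521, 812, _, 646, 714, _]

2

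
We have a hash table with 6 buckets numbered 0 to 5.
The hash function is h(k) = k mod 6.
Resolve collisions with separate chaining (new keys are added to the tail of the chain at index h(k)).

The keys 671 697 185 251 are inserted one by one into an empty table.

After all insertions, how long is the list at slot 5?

671 → bucket 5
697 → bucket 1
185 → bucket 5 (collision)
251 → bucket 5 (collision)
Final buckets:
0: -
1: 697
2: -
3: -
4: -
5: 671 -> 185 -> 251

3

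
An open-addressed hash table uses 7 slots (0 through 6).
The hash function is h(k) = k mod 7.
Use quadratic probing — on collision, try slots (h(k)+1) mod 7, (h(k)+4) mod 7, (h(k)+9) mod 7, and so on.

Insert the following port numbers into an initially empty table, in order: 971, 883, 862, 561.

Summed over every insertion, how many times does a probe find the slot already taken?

4

Insert 971: h=5, slot 5 empty -> index 5.
Insert 883: h=1, slot 1 empty -> index 1.
Insert 862: h=1, slot 1 occupied -> index 2.
Insert 561: h=1, slots 1,2,5 occupied -> index 3.
Table: [-, 883, 862, 561, -, 971, -]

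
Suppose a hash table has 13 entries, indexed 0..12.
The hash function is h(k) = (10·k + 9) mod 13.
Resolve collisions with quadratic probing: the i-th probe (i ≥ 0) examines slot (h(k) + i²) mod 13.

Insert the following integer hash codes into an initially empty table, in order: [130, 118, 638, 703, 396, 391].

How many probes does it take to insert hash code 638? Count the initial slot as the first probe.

Insert 130: h=9, slot 9 empty => index 9.
Insert 118: h=6, slot 6 empty => index 6.
Insert 638: h=6, slot 6 occupied => index 7.
Insert 703: h=6, slots 6,7 occupied => index 10.
Insert 396: h=4, slot 4 empty => index 4.
Insert 391: h=6, slots 6,7,10 occupied => index 2.
Table: [—, —, 391, —, 396, —, 118, 638, —, 130, 703, —, —]

2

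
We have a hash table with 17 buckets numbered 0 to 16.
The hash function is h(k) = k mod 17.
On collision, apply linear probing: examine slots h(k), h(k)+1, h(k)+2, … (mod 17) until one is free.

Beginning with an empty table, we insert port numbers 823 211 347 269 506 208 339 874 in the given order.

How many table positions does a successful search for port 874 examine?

Insert 823: h=7, slot 7 empty -> index 7.
Insert 211: h=7, slot 7 occupied -> index 8.
Insert 347: h=7, slots 7,8 occupied -> index 9.
Insert 269: h=14, slot 14 empty -> index 14.
Insert 506: h=13, slot 13 empty -> index 13.
Insert 208: h=4, slot 4 empty -> index 4.
Insert 339: h=16, slot 16 empty -> index 16.
Insert 874: h=7, slots 7,8,9 occupied -> index 10.
Table: [-, -, -, -, 208, -, -, 823, 211, 347, 874, -, -, 506, 269, -, 339]
Lookup 874: h=7, probe 7,8,9,10 → found at 10.

4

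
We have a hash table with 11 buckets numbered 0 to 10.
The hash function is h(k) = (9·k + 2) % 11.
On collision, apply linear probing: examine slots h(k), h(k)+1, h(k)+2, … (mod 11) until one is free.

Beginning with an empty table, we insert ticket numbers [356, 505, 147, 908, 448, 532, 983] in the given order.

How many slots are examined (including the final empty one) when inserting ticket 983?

5

356 hashes to 5; slot 5 is free → place at 5.
505 hashes to 4; slot 4 is free → place at 4.
147 hashes to 5; 5 taken → place at 6.
908 hashes to 1; slot 1 is free → place at 1.
448 hashes to 8; slot 8 is free → place at 8.
532 hashes to 5; 5,6 taken → place at 7.
983 hashes to 5; 5,6,7,8 taken → place at 9.
Table: [—, 908, —, —, 505, 356, 147, 532, 448, 983, —]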